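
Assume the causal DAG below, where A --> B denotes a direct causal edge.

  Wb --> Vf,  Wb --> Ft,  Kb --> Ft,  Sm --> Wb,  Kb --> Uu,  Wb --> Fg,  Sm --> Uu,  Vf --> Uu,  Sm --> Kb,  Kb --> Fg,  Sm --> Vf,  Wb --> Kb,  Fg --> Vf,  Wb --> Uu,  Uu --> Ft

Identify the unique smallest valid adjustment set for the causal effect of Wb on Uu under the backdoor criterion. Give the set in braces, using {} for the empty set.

Variables eligible for adjustment (non-descendants of Wb, excluding Wb and Uu): {Sm}.
Backdoor paths from Wb to Uu:
  P1: Wb <- Sm -> Kb -> Fg -> Vf -> Uu
  P2: Wb <- Sm -> Kb -> Uu
  P3: Wb <- Sm -> Kb -> Ft <- Uu
  P4: Wb <- Sm -> Vf <- Fg <- Kb -> Uu
  P5: Wb <- Sm -> Vf <- Fg <- Kb -> Ft <- Uu
  P6: Wb <- Sm -> Vf -> Uu
  P7: Wb <- Sm -> Uu
The empty set is not sufficient: P1 (Wb <- Sm -> Kb -> Fg -> Vf -> Uu) has no collider blocking it and no conditioned non-collider, so it is open.
Try {Sm}:
  P1: blocked at fork node Sm ∈ conditioning set.
  P2: blocked at fork node Sm ∈ conditioning set.
  P3: blocked at fork node Sm ∈ conditioning set.
  P4: blocked at fork node Sm ∈ conditioning set.
  P5: blocked at fork node Sm ∈ conditioning set.
  P6: blocked at fork node Sm ∈ conditioning set.
  P7: blocked at fork node Sm ∈ conditioning set.
{Sm} contains no descendant of Wb and blocks every backdoor path.
{Sm} is the unique smallest valid adjustment set.

{Sm}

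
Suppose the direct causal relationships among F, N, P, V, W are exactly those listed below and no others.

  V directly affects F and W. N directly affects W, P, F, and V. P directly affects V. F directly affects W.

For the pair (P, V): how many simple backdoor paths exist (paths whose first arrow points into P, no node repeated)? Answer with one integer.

5

A backdoor path from P to V is any simple undirected path whose first edge points into P (i.e. leaves P via a parent).
Parents of P: {N}.
Enumerating:
  P1: P <- N -> V
  P2: P <- N -> F <- V
  P3: P <- N -> F -> W <- V
  P4: P <- N -> W <- V
  P5: P <- N -> W <- F <- V
That exhausts the simple backdoor paths. Count: 5.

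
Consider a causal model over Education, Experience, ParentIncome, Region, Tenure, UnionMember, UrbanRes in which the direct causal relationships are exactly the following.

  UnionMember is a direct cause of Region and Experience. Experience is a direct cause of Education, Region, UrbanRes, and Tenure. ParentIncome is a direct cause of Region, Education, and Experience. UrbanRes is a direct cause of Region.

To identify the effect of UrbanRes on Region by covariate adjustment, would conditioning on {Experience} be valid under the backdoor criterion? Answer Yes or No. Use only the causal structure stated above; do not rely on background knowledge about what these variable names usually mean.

Yes

Backdoor paths from UrbanRes to Region (paths whose first edge points into UrbanRes):
  P1: UrbanRes <- Experience <- ParentIncome -> Region
  P2: UrbanRes <- Experience <- UnionMember -> Region
  P3: UrbanRes <- Experience -> Education <- ParentIncome -> Region
  P4: UrbanRes <- Experience -> Region
Condition 1 (no descendant of UrbanRes in the set): holds — descendants of UrbanRes are {Region}; none are in {Experience}.
Condition 2 (every backdoor path blocked by {Experience}):
  P1: blocked at chain node Experience ∈ conditioning set.
  P2: blocked at chain node Experience ∈ conditioning set.
  P3: blocked at fork node Experience ∈ conditioning set.
  P4: blocked at fork node Experience ∈ conditioning set.
{Experience} satisfies the backdoor criterion.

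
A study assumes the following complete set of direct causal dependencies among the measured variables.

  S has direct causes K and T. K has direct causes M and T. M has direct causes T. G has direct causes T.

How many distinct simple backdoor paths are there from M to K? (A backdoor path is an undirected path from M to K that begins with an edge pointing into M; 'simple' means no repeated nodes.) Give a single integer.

2

A backdoor path from M to K is any simple undirected path whose first edge points into M (i.e. leaves M via a parent).
Parents of M: {T}.
Enumerating:
  P1: M <- T -> K
  P2: M <- T -> S <- K
That exhausts the simple backdoor paths. Count: 2.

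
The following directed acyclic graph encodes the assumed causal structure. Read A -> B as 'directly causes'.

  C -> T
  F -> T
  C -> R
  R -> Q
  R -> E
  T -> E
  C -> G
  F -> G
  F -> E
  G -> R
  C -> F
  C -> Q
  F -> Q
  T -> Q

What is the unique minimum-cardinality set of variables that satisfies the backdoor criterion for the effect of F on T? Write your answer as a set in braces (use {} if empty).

{C}

Variables eligible for adjustment (non-descendants of F, excluding F and T): {C}.
Backdoor paths from F to T:
  P1: F <- C -> G -> R -> Q <- T
  P2: F <- C -> G -> R -> E <- T
  P3: F <- C -> T
  P4: F <- C -> R -> Q <- T
  P5: F <- C -> R -> E <- T
  P6: F <- C -> Q <- T
  P7: F <- C -> Q <- R -> E <- T
The empty set is not sufficient: P3 (F <- C -> T) has no collider blocking it and no conditioned non-collider, so it is open.
Try {C}:
  P1: blocked at fork node C ∈ conditioning set.
  P2: blocked at fork node C ∈ conditioning set.
  P3: blocked at fork node C ∈ conditioning set.
  P4: blocked at fork node C ∈ conditioning set.
  P5: blocked at fork node C ∈ conditioning set.
  P6: blocked at fork node C ∈ conditioning set.
  P7: blocked at fork node C ∈ conditioning set.
{C} contains no descendant of F and blocks every backdoor path.
{C} is the unique smallest valid adjustment set.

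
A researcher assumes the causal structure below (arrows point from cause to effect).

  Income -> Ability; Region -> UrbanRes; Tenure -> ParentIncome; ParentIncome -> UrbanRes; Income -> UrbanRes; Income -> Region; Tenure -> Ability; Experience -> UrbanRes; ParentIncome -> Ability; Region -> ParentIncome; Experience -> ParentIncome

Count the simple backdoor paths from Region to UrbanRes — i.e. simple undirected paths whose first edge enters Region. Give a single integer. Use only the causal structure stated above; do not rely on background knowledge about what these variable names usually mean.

5

A backdoor path from Region to UrbanRes is any simple undirected path whose first edge points into Region (i.e. leaves Region via a parent).
Parents of Region: {Income}.
Enumerating:
  P1: Region <- Income -> Ability <- Tenure -> ParentIncome <- Experience -> UrbanRes
  P2: Region <- Income -> Ability <- Tenure -> ParentIncome -> UrbanRes
  P3: Region <- Income -> Ability <- ParentIncome <- Experience -> UrbanRes
  P4: Region <- Income -> Ability <- ParentIncome -> UrbanRes
  P5: Region <- Income -> UrbanRes
That exhausts the simple backdoor paths. Count: 5.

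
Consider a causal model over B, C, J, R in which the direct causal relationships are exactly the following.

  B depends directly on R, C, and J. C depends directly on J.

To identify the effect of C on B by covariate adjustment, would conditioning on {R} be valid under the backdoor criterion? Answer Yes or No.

No

Backdoor paths from C to B (paths whose first edge points into C):
  P1: C <- J -> B
Condition 1 (no descendant of C in the set): holds — descendants of C are {B}; none are in {R}.
Condition 2 (every backdoor path blocked by {R}):
  P1: open — no interior node is in the conditioning set.
{R} does not satisfy the backdoor criterion.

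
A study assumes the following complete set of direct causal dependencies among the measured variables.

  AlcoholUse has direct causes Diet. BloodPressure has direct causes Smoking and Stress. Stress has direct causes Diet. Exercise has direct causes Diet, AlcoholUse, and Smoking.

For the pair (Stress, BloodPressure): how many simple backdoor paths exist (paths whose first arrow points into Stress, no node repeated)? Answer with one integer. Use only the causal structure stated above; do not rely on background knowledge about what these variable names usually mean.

2

A backdoor path from Stress to BloodPressure is any simple undirected path whose first edge points into Stress (i.e. leaves Stress via a parent).
Parents of Stress: {Diet}.
Enumerating:
  P1: Stress <- Diet -> AlcoholUse -> Exercise <- Smoking -> BloodPressure
  P2: Stress <- Diet -> Exercise <- Smoking -> BloodPressure
That exhausts the simple backdoor paths. Count: 2.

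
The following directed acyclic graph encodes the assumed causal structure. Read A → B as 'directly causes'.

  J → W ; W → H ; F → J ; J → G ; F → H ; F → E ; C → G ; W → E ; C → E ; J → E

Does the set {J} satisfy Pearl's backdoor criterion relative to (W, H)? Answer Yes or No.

Yes

Backdoor paths from W to H (paths whose first edge points into W):
  P1: W <- J <- F -> H
  P2: W <- J -> E <- F -> H
  P3: W <- J -> G <- C -> E <- F -> H
Condition 1 (no descendant of W in the set): holds — descendants of W are {E, H}; none are in {J}.
Condition 2 (every backdoor path blocked by {J}):
  P1: blocked at chain node J ∈ conditioning set.
  P2: blocked at fork node J ∈ conditioning set.
  P3: blocked at fork node J ∈ conditioning set.
{J} satisfies the backdoor criterion.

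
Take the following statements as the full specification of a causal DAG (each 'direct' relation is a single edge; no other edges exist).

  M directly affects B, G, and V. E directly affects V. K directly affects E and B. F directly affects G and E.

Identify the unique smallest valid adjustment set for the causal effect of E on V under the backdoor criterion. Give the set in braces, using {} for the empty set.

Variables eligible for adjustment (non-descendants of E, excluding E and V): {B, F, G, K, M}.
Backdoor paths from E to V:
  P1: E <- F -> G <- M -> V
  P2: E <- K -> B <- M -> V
Each backdoor path contains an unconditioned collider, so every path is already blocked with the empty conditioning set:
  P1: blocked at collider G (neither it nor any descendant is in the conditioning set).
  P2: blocked at collider B (neither it nor any descendant is in the conditioning set).
The empty set is therefore the unique smallest valid set.

{}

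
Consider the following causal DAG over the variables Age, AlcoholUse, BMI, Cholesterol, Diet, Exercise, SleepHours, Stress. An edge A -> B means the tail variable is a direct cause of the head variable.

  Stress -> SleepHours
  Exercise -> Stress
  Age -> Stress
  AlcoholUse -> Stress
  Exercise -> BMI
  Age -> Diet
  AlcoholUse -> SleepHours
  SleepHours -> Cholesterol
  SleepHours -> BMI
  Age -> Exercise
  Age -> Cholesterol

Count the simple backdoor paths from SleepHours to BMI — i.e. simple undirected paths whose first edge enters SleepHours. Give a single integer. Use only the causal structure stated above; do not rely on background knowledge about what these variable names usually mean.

A backdoor path from SleepHours to BMI is any simple undirected path whose first edge points into SleepHours (i.e. leaves SleepHours via a parent).
Parents of SleepHours: {AlcoholUse, Stress}.
Enumerating:
  P1: SleepHours <- AlcoholUse -> Stress <- Age -> Exercise -> BMI
  P2: SleepHours <- AlcoholUse -> Stress <- Exercise -> BMI
  P3: SleepHours <- Stress <- Age -> Exercise -> BMI
  P4: SleepHours <- Stress <- Exercise -> BMI
That exhausts the simple backdoor paths. Count: 4.

4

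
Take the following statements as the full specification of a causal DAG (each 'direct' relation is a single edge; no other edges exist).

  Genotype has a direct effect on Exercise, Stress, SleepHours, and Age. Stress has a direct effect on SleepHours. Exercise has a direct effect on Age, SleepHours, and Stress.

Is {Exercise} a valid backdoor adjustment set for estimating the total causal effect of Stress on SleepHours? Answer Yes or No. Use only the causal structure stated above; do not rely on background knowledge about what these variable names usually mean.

No

Backdoor paths from Stress to SleepHours (paths whose first edge points into Stress):
  P1: Stress <- Genotype -> Exercise -> SleepHours
  P2: Stress <- Genotype -> SleepHours
  P3: Stress <- Genotype -> Age <- Exercise -> SleepHours
  P4: Stress <- Exercise <- Genotype -> SleepHours
  P5: Stress <- Exercise -> SleepHours
  P6: Stress <- Exercise -> Age <- Genotype -> SleepHours
Condition 1 (no descendant of Stress in the set): holds — descendants of Stress are {SleepHours}; none are in {Exercise}.
Condition 2 (every backdoor path blocked by {Exercise}):
  P1: blocked at chain node Exercise ∈ conditioning set.
  P2: open — no interior node is in the conditioning set.
  P3: blocked at collider Age (neither it nor any descendant is in the conditioning set).
  P4: blocked at chain node Exercise ∈ conditioning set.
  P5: blocked at fork node Exercise ∈ conditioning set.
  P6: blocked at fork node Exercise ∈ conditioning set.
{Exercise} does not satisfy the backdoor criterion.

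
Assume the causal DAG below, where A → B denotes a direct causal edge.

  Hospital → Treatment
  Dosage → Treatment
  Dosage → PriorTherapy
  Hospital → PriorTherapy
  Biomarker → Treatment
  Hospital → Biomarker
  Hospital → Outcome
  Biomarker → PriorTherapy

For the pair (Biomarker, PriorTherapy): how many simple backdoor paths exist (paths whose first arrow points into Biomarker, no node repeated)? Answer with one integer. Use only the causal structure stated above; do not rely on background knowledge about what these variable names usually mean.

A backdoor path from Biomarker to PriorTherapy is any simple undirected path whose first edge points into Biomarker (i.e. leaves Biomarker via a parent).
Parents of Biomarker: {Hospital}.
Enumerating:
  P1: Biomarker <- Hospital -> Treatment <- Dosage -> PriorTherapy
  P2: Biomarker <- Hospital -> PriorTherapy
That exhausts the simple backdoor paths. Count: 2.

2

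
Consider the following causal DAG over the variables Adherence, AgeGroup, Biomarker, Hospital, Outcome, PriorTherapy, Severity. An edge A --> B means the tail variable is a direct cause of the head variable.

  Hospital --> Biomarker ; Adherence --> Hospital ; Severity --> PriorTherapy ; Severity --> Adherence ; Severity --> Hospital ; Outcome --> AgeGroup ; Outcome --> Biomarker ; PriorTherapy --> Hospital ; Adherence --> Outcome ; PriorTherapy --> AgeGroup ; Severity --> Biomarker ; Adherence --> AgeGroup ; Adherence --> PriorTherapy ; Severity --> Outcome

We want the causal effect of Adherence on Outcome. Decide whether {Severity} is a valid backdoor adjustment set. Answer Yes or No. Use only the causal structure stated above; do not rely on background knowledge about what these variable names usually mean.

Backdoor paths from Adherence to Outcome (paths whose first edge points into Adherence):
  P1: Adherence <- Severity -> PriorTherapy -> Hospital -> Biomarker <- Outcome
  P2: Adherence <- Severity -> PriorTherapy -> AgeGroup <- Outcome
  P3: Adherence <- Severity -> Hospital <- PriorTherapy -> AgeGroup <- Outcome
  P4: Adherence <- Severity -> Hospital -> Biomarker <- Outcome
  P5: Adherence <- Severity -> Outcome
  P6: Adherence <- Severity -> Biomarker <- Hospital <- PriorTherapy -> AgeGroup <- Outcome
  P7: Adherence <- Severity -> Biomarker <- Outcome
Condition 1 (no descendant of Adherence in the set): holds — descendants of Adherence are {AgeGroup, Biomarker, Hospital, Outcome, PriorTherapy}; none are in {Severity}.
Condition 2 (every backdoor path blocked by {Severity}):
  P1: blocked at fork node Severity ∈ conditioning set.
  P2: blocked at fork node Severity ∈ conditioning set.
  P3: blocked at fork node Severity ∈ conditioning set.
  P4: blocked at fork node Severity ∈ conditioning set.
  P5: blocked at fork node Severity ∈ conditioning set.
  P6: blocked at fork node Severity ∈ conditioning set.
  P7: blocked at fork node Severity ∈ conditioning set.
{Severity} satisfies the backdoor criterion.

Yes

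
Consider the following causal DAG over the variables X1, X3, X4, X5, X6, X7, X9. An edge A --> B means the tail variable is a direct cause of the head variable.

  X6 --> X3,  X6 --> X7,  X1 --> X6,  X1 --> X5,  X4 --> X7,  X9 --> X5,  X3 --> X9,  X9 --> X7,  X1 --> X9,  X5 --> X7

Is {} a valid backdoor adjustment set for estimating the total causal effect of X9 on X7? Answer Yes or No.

Backdoor paths from X9 to X7 (paths whose first edge points into X9):
  P1: X9 <- X1 -> X6 -> X7
  P2: X9 <- X1 -> X5 -> X7
  P3: X9 <- X3 <- X6 <- X1 -> X5 -> X7
  P4: X9 <- X3 <- X6 -> X7
Condition 1 (no descendant of X9 in the set): holds — descendants of X9 are {X5, X7}; none are in {}.
Condition 2 (every backdoor path blocked by {}):
  P1: open — no interior node is in the conditioning set.
  P2: open — no interior node is in the conditioning set.
  P3: open — no interior node is in the conditioning set.
  P4: open — no interior node is in the conditioning set.
{} does not satisfy the backdoor criterion.

No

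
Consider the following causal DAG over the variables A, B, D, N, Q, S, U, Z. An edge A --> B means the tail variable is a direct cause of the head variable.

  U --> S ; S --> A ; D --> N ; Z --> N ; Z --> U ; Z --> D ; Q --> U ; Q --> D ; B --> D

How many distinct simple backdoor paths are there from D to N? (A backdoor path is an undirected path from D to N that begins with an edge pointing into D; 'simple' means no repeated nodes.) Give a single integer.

2

A backdoor path from D to N is any simple undirected path whose first edge points into D (i.e. leaves D via a parent).
Parents of D: {B, Q, Z}.
Enumerating:
  P1: D <- Q -> U <- Z -> N
  P2: D <- Z -> N
That exhausts the simple backdoor paths. Count: 2.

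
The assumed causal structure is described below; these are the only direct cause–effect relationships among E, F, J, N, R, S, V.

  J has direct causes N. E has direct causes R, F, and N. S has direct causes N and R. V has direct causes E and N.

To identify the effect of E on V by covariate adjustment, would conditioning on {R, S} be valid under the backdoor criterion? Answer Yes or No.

No

Backdoor paths from E to V (paths whose first edge points into E):
  P1: E <- N -> V
  P2: E <- R -> S <- N -> V
Condition 1 (no descendant of E in the set): holds — descendants of E are {V}; none are in {R, S}.
Condition 2 (every backdoor path blocked by {R, S}):
  P1: open — no interior node is in the conditioning set.
  P2: blocked at fork node R ∈ conditioning set.
{R, S} does not satisfy the backdoor criterion.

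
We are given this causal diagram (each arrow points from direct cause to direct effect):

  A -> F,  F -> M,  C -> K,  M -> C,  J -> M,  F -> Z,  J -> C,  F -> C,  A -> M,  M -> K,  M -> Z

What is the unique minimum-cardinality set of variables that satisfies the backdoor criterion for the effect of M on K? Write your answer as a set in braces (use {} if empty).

Variables eligible for adjustment (non-descendants of M, excluding M and K): {A, F, J}.
Backdoor paths from M to K:
  P1: M <- A -> F -> C -> K
  P2: M <- F -> C -> K
  P3: M <- J -> C -> K
The empty set is not sufficient: P1 (M <- A -> F -> C -> K) has no collider blocking it and no conditioned non-collider, so it is open.
Try {F, J}:
  P1: blocked at chain node F ∈ conditioning set.
  P2: blocked at fork node F ∈ conditioning set.
  P3: blocked at fork node J ∈ conditioning set.
{F, J} contains no descendant of M and blocks every backdoor path.
Every element of {F, J} is needed (dropping F leaves P1 open; dropping J leaves P3 open), so no proper subset is valid.
Among all size-2 subsets of the eligible variables, only {F, J} blocks every backdoor path, so it is the unique smallest valid adjustment set.

{F, J}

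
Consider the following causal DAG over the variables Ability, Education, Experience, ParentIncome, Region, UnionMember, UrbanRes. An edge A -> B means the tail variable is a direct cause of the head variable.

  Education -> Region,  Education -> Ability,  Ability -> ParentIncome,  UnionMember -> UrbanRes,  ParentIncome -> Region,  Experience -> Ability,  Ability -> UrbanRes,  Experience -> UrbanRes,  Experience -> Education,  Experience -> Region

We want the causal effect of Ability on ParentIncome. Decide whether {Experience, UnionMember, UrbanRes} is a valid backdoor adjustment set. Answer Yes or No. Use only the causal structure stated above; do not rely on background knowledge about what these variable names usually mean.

No

Backdoor paths from Ability to ParentIncome (paths whose first edge points into Ability):
  P1: Ability <- Experience -> Education -> Region <- ParentIncome
  P2: Ability <- Experience -> Region <- ParentIncome
  P3: Ability <- Education <- Experience -> Region <- ParentIncome
  P4: Ability <- Education -> Region <- ParentIncome
Condition 1 (no descendant of Ability in the set): FAILS — UrbanRes is a descendant of Ability.
Condition 2 (every backdoor path blocked by {Experience, UnionMember, UrbanRes}):
  P1: blocked at fork node Experience ∈ conditioning set.
  P2: blocked at fork node Experience ∈ conditioning set.
  P3: blocked at fork node Experience ∈ conditioning set.
  P4: blocked at collider Region (neither it nor any descendant is in the conditioning set).
{Experience, UnionMember, UrbanRes} does not satisfy the backdoor criterion.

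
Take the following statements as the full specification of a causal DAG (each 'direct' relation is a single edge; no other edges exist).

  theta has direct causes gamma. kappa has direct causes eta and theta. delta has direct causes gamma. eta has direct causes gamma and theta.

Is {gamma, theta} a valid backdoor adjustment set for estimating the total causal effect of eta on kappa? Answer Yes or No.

Backdoor paths from eta to kappa (paths whose first edge points into eta):
  P1: eta <- gamma -> theta -> kappa
  P2: eta <- theta -> kappa
Condition 1 (no descendant of eta in the set): holds — descendants of eta are {kappa}; none are in {gamma, theta}.
Condition 2 (every backdoor path blocked by {gamma, theta}):
  P1: blocked at fork node gamma ∈ conditioning set.
  P2: blocked at fork node theta ∈ conditioning set.
{gamma, theta} satisfies the backdoor criterion.

Yes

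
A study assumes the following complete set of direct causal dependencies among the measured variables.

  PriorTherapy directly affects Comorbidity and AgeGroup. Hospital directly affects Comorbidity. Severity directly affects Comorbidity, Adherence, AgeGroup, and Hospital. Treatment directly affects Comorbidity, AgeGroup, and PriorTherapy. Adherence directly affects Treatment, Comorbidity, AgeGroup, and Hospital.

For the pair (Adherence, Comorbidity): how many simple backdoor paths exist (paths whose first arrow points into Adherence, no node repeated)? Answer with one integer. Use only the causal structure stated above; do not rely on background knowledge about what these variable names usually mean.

A backdoor path from Adherence to Comorbidity is any simple undirected path whose first edge points into Adherence (i.e. leaves Adherence via a parent).
Parents of Adherence: {Severity}.
Enumerating:
  P1: Adherence <- Severity -> Hospital -> Comorbidity
  P2: Adherence <- Severity -> Comorbidity
  P3: Adherence <- Severity -> AgeGroup <- Treatment -> PriorTherapy -> Comorbidity
  P4: Adherence <- Severity -> AgeGroup <- Treatment -> Comorbidity
  P5: Adherence <- Severity -> AgeGroup <- PriorTherapy <- Treatment -> Comorbidity
  P6: Adherence <- Severity -> AgeGroup <- PriorTherapy -> Comorbidity
That exhausts the simple backdoor paths. Count: 6.

6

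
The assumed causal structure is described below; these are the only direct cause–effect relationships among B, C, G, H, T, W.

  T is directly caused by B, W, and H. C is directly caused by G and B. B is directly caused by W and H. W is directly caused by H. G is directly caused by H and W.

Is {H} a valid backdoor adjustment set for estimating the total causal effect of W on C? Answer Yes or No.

Yes

Backdoor paths from W to C (paths whose first edge points into W):
  P1: W <- H -> G -> C
  P2: W <- H -> B -> C
  P3: W <- H -> T <- B -> C
Condition 1 (no descendant of W in the set): holds — descendants of W are {B, C, G, T}; none are in {H}.
Condition 2 (every backdoor path blocked by {H}):
  P1: blocked at fork node H ∈ conditioning set.
  P2: blocked at fork node H ∈ conditioning set.
  P3: blocked at fork node H ∈ conditioning set.
{H} satisfies the backdoor criterion.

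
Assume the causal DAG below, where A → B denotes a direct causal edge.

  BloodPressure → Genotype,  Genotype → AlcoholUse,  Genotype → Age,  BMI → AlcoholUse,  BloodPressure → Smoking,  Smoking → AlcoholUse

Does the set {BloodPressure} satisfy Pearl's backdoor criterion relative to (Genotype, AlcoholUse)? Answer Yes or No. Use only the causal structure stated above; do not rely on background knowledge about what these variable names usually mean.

Yes

Backdoor paths from Genotype to AlcoholUse (paths whose first edge points into Genotype):
  P1: Genotype <- BloodPressure -> Smoking -> AlcoholUse
Condition 1 (no descendant of Genotype in the set): holds — descendants of Genotype are {Age, AlcoholUse}; none are in {BloodPressure}.
Condition 2 (every backdoor path blocked by {BloodPressure}):
  P1: blocked at fork node BloodPressure ∈ conditioning set.
{BloodPressure} satisfies the backdoor criterion.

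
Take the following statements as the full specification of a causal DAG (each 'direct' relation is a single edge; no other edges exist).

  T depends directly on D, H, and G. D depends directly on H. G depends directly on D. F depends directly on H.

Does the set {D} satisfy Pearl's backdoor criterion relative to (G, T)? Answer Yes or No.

Yes

Backdoor paths from G to T (paths whose first edge points into G):
  P1: G <- D <- H -> T
  P2: G <- D -> T
Condition 1 (no descendant of G in the set): holds — descendants of G are {T}; none are in {D}.
Condition 2 (every backdoor path blocked by {D}):
  P1: blocked at chain node D ∈ conditioning set.
  P2: blocked at fork node D ∈ conditioning set.
{D} satisfies the backdoor criterion.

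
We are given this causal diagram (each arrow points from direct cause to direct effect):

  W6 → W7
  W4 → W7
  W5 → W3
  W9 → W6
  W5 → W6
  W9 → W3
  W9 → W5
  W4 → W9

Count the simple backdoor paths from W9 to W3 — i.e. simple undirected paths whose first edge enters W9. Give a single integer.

1

A backdoor path from W9 to W3 is any simple undirected path whose first edge points into W9 (i.e. leaves W9 via a parent).
Parents of W9: {W4}.
Enumerating:
  P1: W9 <- W4 -> W7 <- W6 <- W5 -> W3
That exhausts the simple backdoor paths. Count: 1.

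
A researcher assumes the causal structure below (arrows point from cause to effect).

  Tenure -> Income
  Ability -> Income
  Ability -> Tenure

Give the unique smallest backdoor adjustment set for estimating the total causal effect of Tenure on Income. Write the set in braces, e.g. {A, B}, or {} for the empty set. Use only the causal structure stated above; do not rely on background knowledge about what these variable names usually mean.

Variables eligible for adjustment (non-descendants of Tenure, excluding Tenure and Income): {Ability}.
Backdoor paths from Tenure to Income:
  P1: Tenure <- Ability -> Income
The empty set is not sufficient: P1 (Tenure <- Ability -> Income) has no collider blocking it and no conditioned non-collider, so it is open.
Try {Ability}:
  P1: blocked at fork node Ability ∈ conditioning set.
{Ability} contains no descendant of Tenure and blocks every backdoor path.
{Ability} is the unique smallest valid adjustment set.

{Ability}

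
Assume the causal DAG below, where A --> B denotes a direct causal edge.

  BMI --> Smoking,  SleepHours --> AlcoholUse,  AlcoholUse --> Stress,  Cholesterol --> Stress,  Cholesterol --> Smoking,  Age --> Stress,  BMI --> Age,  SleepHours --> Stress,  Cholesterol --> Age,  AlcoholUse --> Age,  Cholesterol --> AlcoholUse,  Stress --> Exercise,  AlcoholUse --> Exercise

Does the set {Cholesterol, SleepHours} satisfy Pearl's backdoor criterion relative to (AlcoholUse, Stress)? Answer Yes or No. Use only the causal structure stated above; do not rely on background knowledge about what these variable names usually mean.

Yes

Backdoor paths from AlcoholUse to Stress (paths whose first edge points into AlcoholUse):
  P1: AlcoholUse <- Cholesterol -> Smoking <- BMI -> Age -> Stress
  P2: AlcoholUse <- Cholesterol -> Age -> Stress
  P3: AlcoholUse <- Cholesterol -> Stress
  P4: AlcoholUse <- SleepHours -> Stress
Condition 1 (no descendant of AlcoholUse in the set): holds — descendants of AlcoholUse are {Age, Exercise, Stress}; none are in {Cholesterol, SleepHours}.
Condition 2 (every backdoor path blocked by {Cholesterol, SleepHours}):
  P1: blocked at fork node Cholesterol ∈ conditioning set.
  P2: blocked at fork node Cholesterol ∈ conditioning set.
  P3: blocked at fork node Cholesterol ∈ conditioning set.
  P4: blocked at fork node SleepHours ∈ conditioning set.
{Cholesterol, SleepHours} satisfies the backdoor criterion.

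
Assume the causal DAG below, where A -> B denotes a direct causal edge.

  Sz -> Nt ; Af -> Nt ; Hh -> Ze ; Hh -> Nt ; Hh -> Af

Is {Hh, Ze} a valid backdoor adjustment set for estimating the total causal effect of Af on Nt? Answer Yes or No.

Yes

Backdoor paths from Af to Nt (paths whose first edge points into Af):
  P1: Af <- Hh -> Nt
Condition 1 (no descendant of Af in the set): holds — descendants of Af are {Nt}; none are in {Hh, Ze}.
Condition 2 (every backdoor path blocked by {Hh, Ze}):
  P1: blocked at fork node Hh ∈ conditioning set.
{Hh, Ze} satisfies the backdoor criterion.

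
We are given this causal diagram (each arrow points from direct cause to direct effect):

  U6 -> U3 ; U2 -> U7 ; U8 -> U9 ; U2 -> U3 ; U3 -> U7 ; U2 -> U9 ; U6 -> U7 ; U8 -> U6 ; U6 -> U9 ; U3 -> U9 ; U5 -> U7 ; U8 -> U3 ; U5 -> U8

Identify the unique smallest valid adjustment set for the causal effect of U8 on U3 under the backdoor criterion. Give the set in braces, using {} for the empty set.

Variables eligible for adjustment (non-descendants of U8, excluding U8 and U3): {U2, U5}.
Backdoor paths from U8 to U3:
  P1: U8 <- U5 -> U7 <- U2 -> U3
  P2: U8 <- U5 -> U7 <- U2 -> U9 <- U6 -> U3
  P3: U8 <- U5 -> U7 <- U2 -> U9 <- U3
  P4: U8 <- U5 -> U7 <- U6 -> U3
  P5: U8 <- U5 -> U7 <- U6 -> U9 <- U2 -> U3
  P6: U8 <- U5 -> U7 <- U6 -> U9 <- U3
  P7: U8 <- U5 -> U7 <- U3
Each backdoor path contains an unconditioned collider, so every path is already blocked with the empty conditioning set:
  P1: blocked at collider U7 (neither it nor any descendant is in the conditioning set).
  P2: blocked at collider U7 (neither it nor any descendant is in the conditioning set).
  P3: blocked at collider U7 (neither it nor any descendant is in the conditioning set).
  P4: blocked at collider U7 (neither it nor any descendant is in the conditioning set).
  P5: blocked at collider U7 (neither it nor any descendant is in the conditioning set).
  P6: blocked at collider U7 (neither it nor any descendant is in the conditioning set).
  P7: blocked at collider U7 (neither it nor any descendant is in the conditioning set).
The empty set is therefore the unique smallest valid set.

{}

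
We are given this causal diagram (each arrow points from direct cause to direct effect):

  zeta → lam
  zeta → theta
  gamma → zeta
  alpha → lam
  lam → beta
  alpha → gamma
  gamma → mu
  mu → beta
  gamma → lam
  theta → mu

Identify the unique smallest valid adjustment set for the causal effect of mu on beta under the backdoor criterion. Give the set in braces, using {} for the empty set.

{lam}

Variables eligible for adjustment (non-descendants of mu, excluding mu and beta): {alpha, gamma, lam, theta, zeta}.
Backdoor paths from mu to beta:
  P1: mu <- gamma <- alpha -> lam -> beta
  P2: mu <- gamma -> zeta -> lam -> beta
  P3: mu <- gamma -> lam -> beta
  P4: mu <- theta <- zeta <- gamma <- alpha -> lam -> beta
  P5: mu <- theta <- zeta <- gamma -> lam -> beta
  P6: mu <- theta <- zeta -> lam -> beta
The empty set is not sufficient: P1 (mu <- gamma <- alpha -> lam -> beta) has no collider blocking it and no conditioned non-collider, so it is open.
Try {lam}:
  P1: blocked at chain node lam ∈ conditioning set.
  P2: blocked at chain node lam ∈ conditioning set.
  P3: blocked at chain node lam ∈ conditioning set.
  P4: blocked at chain node lam ∈ conditioning set.
  P5: blocked at chain node lam ∈ conditioning set.
  P6: blocked at chain node lam ∈ conditioning set.
{lam} contains no descendant of mu and blocks every backdoor path.
No other singleton works — e.g. {alpha} leaves P2 open — so {lam} is the unique smallest valid adjustment set.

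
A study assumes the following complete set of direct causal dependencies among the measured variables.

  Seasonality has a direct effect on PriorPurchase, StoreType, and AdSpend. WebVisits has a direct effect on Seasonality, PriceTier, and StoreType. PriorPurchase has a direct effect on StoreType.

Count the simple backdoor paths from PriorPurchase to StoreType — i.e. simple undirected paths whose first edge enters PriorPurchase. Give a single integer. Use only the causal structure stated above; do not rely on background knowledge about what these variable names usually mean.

A backdoor path from PriorPurchase to StoreType is any simple undirected path whose first edge points into PriorPurchase (i.e. leaves PriorPurchase via a parent).
Parents of PriorPurchase: {Seasonality}.
Enumerating:
  P1: PriorPurchase <- Seasonality <- WebVisits -> StoreType
  P2: PriorPurchase <- Seasonality -> StoreType
That exhausts the simple backdoor paths. Count: 2.

2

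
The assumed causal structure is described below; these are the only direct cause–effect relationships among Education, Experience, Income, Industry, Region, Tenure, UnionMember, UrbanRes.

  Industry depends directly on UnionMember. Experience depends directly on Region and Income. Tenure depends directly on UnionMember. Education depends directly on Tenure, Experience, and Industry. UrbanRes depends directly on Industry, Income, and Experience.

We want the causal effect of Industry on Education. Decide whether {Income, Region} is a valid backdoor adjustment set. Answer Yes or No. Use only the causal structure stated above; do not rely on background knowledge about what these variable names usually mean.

Backdoor paths from Industry to Education (paths whose first edge points into Industry):
  P1: Industry <- UnionMember -> Tenure -> Education
Condition 1 (no descendant of Industry in the set): holds — descendants of Industry are {Education, UrbanRes}; none are in {Income, Region}.
Condition 2 (every backdoor path blocked by {Income, Region}):
  P1: open — no interior node is in the conditioning set.
{Income, Region} does not satisfy the backdoor criterion.

No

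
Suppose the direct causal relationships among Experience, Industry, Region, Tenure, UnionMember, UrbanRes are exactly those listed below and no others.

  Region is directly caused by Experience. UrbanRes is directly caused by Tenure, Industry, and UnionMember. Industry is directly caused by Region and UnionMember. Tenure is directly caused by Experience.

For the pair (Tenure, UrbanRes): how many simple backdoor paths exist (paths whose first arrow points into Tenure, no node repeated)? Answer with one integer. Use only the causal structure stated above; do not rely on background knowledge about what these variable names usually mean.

A backdoor path from Tenure to UrbanRes is any simple undirected path whose first edge points into Tenure (i.e. leaves Tenure via a parent).
Parents of Tenure: {Experience}.
Enumerating:
  P1: Tenure <- Experience -> Region -> Industry <- UnionMember -> UrbanRes
  P2: Tenure <- Experience -> Region -> Industry -> UrbanRes
That exhausts the simple backdoor paths. Count: 2.

2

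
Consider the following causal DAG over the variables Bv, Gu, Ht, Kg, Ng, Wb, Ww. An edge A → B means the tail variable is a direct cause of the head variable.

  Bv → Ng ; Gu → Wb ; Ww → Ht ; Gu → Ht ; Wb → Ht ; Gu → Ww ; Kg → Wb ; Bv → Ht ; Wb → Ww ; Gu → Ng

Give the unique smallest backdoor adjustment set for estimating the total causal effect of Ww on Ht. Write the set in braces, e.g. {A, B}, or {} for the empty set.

{Gu, Wb}

Variables eligible for adjustment (non-descendants of Ww, excluding Ww and Ht): {Bv, Gu, Kg, Ng, Wb}.
Backdoor paths from Ww to Ht:
  P1: Ww <- Gu -> Ng <- Bv -> Ht
  P2: Ww <- Gu -> Wb -> Ht
  P3: Ww <- Gu -> Ht
  P4: Ww <- Wb <- Gu -> Ng <- Bv -> Ht
  P5: Ww <- Wb <- Gu -> Ht
  P6: Ww <- Wb -> Ht
The empty set is not sufficient: P2 (Ww <- Gu -> Wb -> Ht) has no collider blocking it and no conditioned non-collider, so it is open.
Try {Gu, Wb}:
  P1: blocked at fork node Gu ∈ conditioning set.
  P2: blocked at fork node Gu ∈ conditioning set.
  P3: blocked at fork node Gu ∈ conditioning set.
  P4: blocked at chain node Wb ∈ conditioning set.
  P5: blocked at chain node Wb ∈ conditioning set.
  P6: blocked at fork node Wb ∈ conditioning set.
{Gu, Wb} contains no descendant of Ww and blocks every backdoor path.
Every element of {Gu, Wb} is needed (dropping Gu leaves P3 open; dropping Wb leaves P6 open), so no proper subset is valid.
Among all size-2 subsets of the eligible variables, only {Gu, Wb} blocks every backdoor path, so it is the unique smallest valid adjustment set.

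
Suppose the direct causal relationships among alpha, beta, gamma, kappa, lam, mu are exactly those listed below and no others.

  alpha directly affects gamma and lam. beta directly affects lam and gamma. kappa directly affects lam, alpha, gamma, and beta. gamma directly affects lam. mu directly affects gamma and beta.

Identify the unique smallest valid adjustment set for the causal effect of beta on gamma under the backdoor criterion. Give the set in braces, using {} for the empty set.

{kappa, mu}

Variables eligible for adjustment (non-descendants of beta, excluding beta and gamma): {alpha, kappa, mu}.
Backdoor paths from beta to gamma:
  P1: beta <- kappa -> alpha -> gamma
  P2: beta <- kappa -> alpha -> lam <- gamma
  P3: beta <- kappa -> gamma
  P4: beta <- kappa -> lam <- alpha -> gamma
  P5: beta <- kappa -> lam <- gamma
  P6: beta <- mu -> gamma
The empty set is not sufficient: P1 (beta <- kappa -> alpha -> gamma) has no collider blocking it and no conditioned non-collider, so it is open.
Try {kappa, mu}:
  P1: blocked at fork node kappa ∈ conditioning set.
  P2: blocked at fork node kappa ∈ conditioning set.
  P3: blocked at fork node kappa ∈ conditioning set.
  P4: blocked at fork node kappa ∈ conditioning set.
  P5: blocked at fork node kappa ∈ conditioning set.
  P6: blocked at fork node mu ∈ conditioning set.
{kappa, mu} contains no descendant of beta and blocks every backdoor path.
Every element of {kappa, mu} is needed (dropping kappa leaves P1 open; dropping mu leaves P6 open), so no proper subset is valid.
Among all size-2 subsets of the eligible variables, only {kappa, mu} blocks every backdoor path, so it is the unique smallest valid adjustment set.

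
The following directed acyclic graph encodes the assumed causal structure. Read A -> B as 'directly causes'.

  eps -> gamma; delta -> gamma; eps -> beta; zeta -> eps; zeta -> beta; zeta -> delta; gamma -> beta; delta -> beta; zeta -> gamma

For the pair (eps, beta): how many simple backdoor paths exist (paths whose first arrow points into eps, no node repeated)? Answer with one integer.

A backdoor path from eps to beta is any simple undirected path whose first edge points into eps (i.e. leaves eps via a parent).
Parents of eps: {zeta}.
Enumerating:
  P1: eps <- zeta -> delta -> gamma -> beta
  P2: eps <- zeta -> delta -> beta
  P3: eps <- zeta -> gamma <- delta -> beta
  P4: eps <- zeta -> gamma -> beta
  P5: eps <- zeta -> beta
That exhausts the simple backdoor paths. Count: 5.

5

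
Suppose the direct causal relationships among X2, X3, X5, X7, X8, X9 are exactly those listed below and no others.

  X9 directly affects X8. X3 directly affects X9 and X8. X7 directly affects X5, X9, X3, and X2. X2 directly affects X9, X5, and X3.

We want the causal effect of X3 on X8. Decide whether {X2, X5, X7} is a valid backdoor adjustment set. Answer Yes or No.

Backdoor paths from X3 to X8 (paths whose first edge points into X3):
  P1: X3 <- X7 -> X2 -> X9 -> X8
  P2: X3 <- X7 -> X5 <- X2 -> X9 -> X8
  P3: X3 <- X7 -> X9 -> X8
  P4: X3 <- X2 <- X7 -> X9 -> X8
  P5: X3 <- X2 -> X5 <- X7 -> X9 -> X8
  P6: X3 <- X2 -> X9 -> X8
Condition 1 (no descendant of X3 in the set): holds — descendants of X3 are {X8, X9}; none are in {X2, X5, X7}.
Condition 2 (every backdoor path blocked by {X2, X5, X7}):
  P1: blocked at fork node X7 ∈ conditioning set.
  P2: blocked at fork node X7 ∈ conditioning set.
  P3: blocked at fork node X7 ∈ conditioning set.
  P4: blocked at chain node X2 ∈ conditioning set.
  P5: blocked at fork node X2 ∈ conditioning set.
  P6: blocked at fork node X2 ∈ conditioning set.
{X2, X5, X7} satisfies the backdoor criterion.

Yes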